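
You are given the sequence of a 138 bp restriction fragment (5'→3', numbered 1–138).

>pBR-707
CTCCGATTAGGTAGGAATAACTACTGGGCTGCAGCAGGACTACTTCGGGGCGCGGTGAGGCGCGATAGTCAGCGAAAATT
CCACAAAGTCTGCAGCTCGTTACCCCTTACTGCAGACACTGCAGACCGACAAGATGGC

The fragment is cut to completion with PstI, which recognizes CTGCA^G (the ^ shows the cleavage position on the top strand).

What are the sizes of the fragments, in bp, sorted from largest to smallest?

PstI sites (CTGCAG) start at positions 29, 90, 110, 119.
PstI cuts after base 5 of each site (before the last base), so after positions 33, 94, 114, 123.
Linear molecule, 4 cuts → 5 fragments:
  1–33 → 33 bp
  34–94 → 61 bp
  95–114 → 20 bp
  115–123 → 9 bp
  124–138 → 15 bp
Sorted largest to smallest: 61, 33, 20, 15, 9 bp.

61, 33, 20, 15, 9 bp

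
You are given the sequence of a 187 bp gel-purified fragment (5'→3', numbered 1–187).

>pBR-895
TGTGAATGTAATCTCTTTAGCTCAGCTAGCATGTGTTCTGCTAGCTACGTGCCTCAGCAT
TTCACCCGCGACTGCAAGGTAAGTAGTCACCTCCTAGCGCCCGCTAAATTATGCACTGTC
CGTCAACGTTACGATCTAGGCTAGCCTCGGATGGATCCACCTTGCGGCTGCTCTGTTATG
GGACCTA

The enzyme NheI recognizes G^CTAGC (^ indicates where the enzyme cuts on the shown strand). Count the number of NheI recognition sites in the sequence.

3

GCTAGC occurs starting at positions 25, 40, 140.
NheI cuts at 3 sites.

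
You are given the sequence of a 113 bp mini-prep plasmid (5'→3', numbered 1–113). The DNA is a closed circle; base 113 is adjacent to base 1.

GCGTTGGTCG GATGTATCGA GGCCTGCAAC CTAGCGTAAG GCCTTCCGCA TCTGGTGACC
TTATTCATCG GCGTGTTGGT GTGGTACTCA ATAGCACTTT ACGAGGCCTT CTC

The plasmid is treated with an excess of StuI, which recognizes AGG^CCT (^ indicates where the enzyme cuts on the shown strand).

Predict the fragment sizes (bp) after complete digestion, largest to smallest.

StuI sites (AGGCCT) start at positions 20, 39, 104.
StuI cuts after base 3 of each site, so after positions 22, 41, 106.
Circular molecule, 3 cuts → 3 fragments:
  23–41 → 19 bp
  42–106 → 65 bp
  107–113 then 1–22 → 7 + 22 = 29 bp
Sorted largest to smallest: 65, 29, 19 bp.

65, 29, 19 bp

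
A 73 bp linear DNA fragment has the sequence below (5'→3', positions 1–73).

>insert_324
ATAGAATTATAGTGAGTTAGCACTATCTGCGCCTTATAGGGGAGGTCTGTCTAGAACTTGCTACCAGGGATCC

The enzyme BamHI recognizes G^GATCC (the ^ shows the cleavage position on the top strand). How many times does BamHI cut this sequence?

1

GGATCC occurs starting at position 68.
BamHI cuts at 1 site.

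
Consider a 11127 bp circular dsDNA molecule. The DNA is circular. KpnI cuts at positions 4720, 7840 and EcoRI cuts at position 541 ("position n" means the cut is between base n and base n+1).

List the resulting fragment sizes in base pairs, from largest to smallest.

4179, 3828, 3120 bp

Combined cut positions (sorted): 541, 4720, 7840.
Circular molecule, 3 cuts → 3 fragments:
  4720 − 541 = 4179 bp
  7840 − 4720 = 3120 bp
  wrap: 11127 − 7840 + 541 = 3828 bp
Sorted largest to smallest: 4179, 3828, 3120 bp.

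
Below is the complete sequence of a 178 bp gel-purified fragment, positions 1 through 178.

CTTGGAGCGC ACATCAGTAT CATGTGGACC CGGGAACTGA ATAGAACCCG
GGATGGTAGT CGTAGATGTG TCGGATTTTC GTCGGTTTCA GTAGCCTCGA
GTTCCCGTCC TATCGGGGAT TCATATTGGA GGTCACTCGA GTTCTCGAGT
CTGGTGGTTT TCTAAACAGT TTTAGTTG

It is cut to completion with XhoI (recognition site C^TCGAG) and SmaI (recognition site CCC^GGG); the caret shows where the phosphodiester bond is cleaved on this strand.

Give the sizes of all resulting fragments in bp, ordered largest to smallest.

47, 40, 34, 31, 18, 8 bp

XhoI sites (CTCGAG) start at positions 96, 136, 144.
XhoI cuts after the first base of each site, so after positions 96, 136, 144.
SmaI sites (CCCGGG) start at positions 29, 47.
SmaI cuts after base 3 of each site, so after positions 31, 49.
Combined cut positions: 31, 49, 96, 136, 144.
Linear molecule, 5 cuts → 6 fragments:
  1–31 → 31 bp
  32–49 → 18 bp
  50–96 → 47 bp
  97–136 → 40 bp
  137–144 → 8 bp
  145–178 → 34 bp
Sorted largest to smallest: 47, 40, 34, 31, 18, 8 bp.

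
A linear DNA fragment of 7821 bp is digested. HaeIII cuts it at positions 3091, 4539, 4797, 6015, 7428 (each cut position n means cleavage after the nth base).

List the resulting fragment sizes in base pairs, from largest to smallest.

Linear molecule, 5 cuts → 6 fragments:
  3091 − 0 = 3091 bp
  4539 − 3091 = 1448 bp
  4797 − 4539 = 258 bp
  6015 − 4797 = 1218 bp
  7428 − 6015 = 1413 bp
  7821 − 7428 = 393 bp
Sorted largest to smallest: 3091, 1448, 1413, 1218, 393, 258 bp.

3091, 1448, 1413, 1218, 393, 258 bp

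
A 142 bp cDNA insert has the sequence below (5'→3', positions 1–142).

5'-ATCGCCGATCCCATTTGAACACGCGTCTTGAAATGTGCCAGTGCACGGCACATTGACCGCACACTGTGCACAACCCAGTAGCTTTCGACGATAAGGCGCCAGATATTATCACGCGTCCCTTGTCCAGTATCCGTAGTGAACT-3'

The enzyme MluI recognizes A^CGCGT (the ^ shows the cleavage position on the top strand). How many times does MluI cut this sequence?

2

ACGCGT occurs starting at positions 21, 111.
MluI cuts at 2 sites.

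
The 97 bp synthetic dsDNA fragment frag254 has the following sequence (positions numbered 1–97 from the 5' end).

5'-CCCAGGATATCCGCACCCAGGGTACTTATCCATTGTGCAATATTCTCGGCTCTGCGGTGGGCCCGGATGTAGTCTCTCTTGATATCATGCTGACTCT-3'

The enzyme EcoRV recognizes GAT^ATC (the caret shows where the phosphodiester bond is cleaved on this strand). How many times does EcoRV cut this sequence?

GATATC occurs starting at positions 6, 81.
EcoRV cuts at 2 sites.

2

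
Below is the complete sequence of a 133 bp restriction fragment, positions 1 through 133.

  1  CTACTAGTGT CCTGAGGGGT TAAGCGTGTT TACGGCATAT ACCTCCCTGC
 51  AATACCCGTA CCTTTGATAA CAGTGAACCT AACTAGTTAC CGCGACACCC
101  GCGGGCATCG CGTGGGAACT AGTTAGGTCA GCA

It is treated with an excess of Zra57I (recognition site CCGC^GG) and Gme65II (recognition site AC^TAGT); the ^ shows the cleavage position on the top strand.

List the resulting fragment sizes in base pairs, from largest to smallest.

79, 19, 17, 14, 4 bp

The Zra57I site (CCGCGG) starts at position 99.
Zra57I cuts after base 4 of each site, so after position 102.
Gme65II sites (ACTAGT) start at positions 3, 82, 118.
Gme65II cuts after base 2 of each site, so after positions 4, 83, 119.
Combined cut positions: 4, 83, 102, 119.
Linear molecule, 4 cuts → 5 fragments:
  1–4 → 4 bp
  5–83 → 79 bp
  84–102 → 19 bp
  103–119 → 17 bp
  120–133 → 14 bp
Sorted largest to smallest: 79, 19, 17, 14, 4 bp.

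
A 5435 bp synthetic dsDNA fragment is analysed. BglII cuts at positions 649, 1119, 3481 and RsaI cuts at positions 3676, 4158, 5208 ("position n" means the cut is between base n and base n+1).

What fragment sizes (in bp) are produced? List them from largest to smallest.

2362, 1050, 649, 482, 470, 227, 195 bp

Combined cut positions (sorted): 649, 1119, 3481, 3676, 4158, 5208.
Linear molecule, 6 cuts → 7 fragments:
  649 − 0 = 649 bp
  1119 − 649 = 470 bp
  3481 − 1119 = 2362 bp
  3676 − 3481 = 195 bp
  4158 − 3676 = 482 bp
  5208 − 4158 = 1050 bp
  5435 − 5208 = 227 bp
Sorted largest to smallest: 2362, 1050, 649, 482, 470, 227, 195 bp.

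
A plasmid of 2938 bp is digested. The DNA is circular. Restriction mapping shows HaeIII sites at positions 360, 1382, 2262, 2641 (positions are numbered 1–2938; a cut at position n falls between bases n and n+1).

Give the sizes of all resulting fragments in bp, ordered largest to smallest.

1022, 880, 657, 379 bp

Circular molecule, 4 cuts → 4 fragments:
  1382 − 360 = 1022 bp
  2262 − 1382 = 880 bp
  2641 − 2262 = 379 bp
  wrap: 2938 − 2641 + 360 = 657 bp
Sorted largest to smallest: 1022, 880, 657, 379 bp.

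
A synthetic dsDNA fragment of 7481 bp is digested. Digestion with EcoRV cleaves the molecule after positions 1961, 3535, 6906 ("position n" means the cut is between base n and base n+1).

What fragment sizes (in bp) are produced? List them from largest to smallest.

Linear molecule, 3 cuts → 4 fragments:
  1961 − 0 = 1961 bp
  3535 − 1961 = 1574 bp
  6906 − 3535 = 3371 bp
  7481 − 6906 = 575 bp
Sorted largest to smallest: 3371, 1961, 1574, 575 bp.

3371, 1961, 1574, 575 bp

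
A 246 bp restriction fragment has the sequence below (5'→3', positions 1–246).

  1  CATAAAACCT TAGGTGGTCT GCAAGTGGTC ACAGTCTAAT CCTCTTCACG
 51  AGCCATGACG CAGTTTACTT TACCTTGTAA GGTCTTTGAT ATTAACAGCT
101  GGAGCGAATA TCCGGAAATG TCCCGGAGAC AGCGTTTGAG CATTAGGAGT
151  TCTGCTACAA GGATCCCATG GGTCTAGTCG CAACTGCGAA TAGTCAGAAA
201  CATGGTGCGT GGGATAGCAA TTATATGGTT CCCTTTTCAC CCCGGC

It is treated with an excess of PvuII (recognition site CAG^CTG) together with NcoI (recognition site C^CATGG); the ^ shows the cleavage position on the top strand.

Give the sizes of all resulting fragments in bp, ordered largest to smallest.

98, 80, 68 bp

The PvuII site (CAGCTG) starts at position 96.
PvuII cuts after base 3 of each site, so after position 98.
The NcoI site (CCATGG) starts at position 166.
NcoI cuts after the first base of each site, so after position 166.
Combined cut positions: 98, 166.
Linear molecule, 2 cuts → 3 fragments:
  1–98 → 98 bp
  99–166 → 68 bp
  167–246 → 80 bp
Sorted largest to smallest: 98, 80, 68 bp.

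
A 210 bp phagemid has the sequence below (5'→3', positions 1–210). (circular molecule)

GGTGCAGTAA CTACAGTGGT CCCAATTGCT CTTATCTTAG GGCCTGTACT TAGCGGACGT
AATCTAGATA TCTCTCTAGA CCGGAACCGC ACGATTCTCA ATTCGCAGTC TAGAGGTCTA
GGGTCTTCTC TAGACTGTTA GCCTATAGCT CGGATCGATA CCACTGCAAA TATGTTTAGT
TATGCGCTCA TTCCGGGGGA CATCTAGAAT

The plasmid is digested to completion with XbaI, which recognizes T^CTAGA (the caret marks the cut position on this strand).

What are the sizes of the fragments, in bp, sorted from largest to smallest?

74, 70, 34, 20, 12 bp

XbaI sites (TCTAGA) start at positions 63, 75, 109, 129, 203.
XbaI cuts after the first base of each site, so after positions 63, 75, 109, 129, 203.
Circular molecule, 5 cuts → 5 fragments:
  64–75 → 12 bp
  76–109 → 34 bp
  110–129 → 20 bp
  130–203 → 74 bp
  204–210 then 1–63 → 7 + 63 = 70 bp
Sorted largest to smallest: 74, 70, 34, 20, 12 bp.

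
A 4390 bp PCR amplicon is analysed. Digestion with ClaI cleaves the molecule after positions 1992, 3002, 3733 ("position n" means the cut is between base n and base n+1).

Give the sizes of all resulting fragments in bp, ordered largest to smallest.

1992, 1010, 731, 657 bp

Linear molecule, 3 cuts → 4 fragments:
  1992 − 0 = 1992 bp
  3002 − 1992 = 1010 bp
  3733 − 3002 = 731 bp
  4390 − 3733 = 657 bp
Sorted largest to smallest: 1992, 1010, 731, 657 bp.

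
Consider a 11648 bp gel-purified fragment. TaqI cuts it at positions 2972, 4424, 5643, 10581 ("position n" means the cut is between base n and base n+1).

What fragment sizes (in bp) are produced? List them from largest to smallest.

4938, 2972, 1452, 1219, 1067 bp

Linear molecule, 4 cuts → 5 fragments:
  2972 − 0 = 2972 bp
  4424 − 2972 = 1452 bp
  5643 − 4424 = 1219 bp
  10581 − 5643 = 4938 bp
  11648 − 10581 = 1067 bp
Sorted largest to smallest: 4938, 2972, 1452, 1219, 1067 bp.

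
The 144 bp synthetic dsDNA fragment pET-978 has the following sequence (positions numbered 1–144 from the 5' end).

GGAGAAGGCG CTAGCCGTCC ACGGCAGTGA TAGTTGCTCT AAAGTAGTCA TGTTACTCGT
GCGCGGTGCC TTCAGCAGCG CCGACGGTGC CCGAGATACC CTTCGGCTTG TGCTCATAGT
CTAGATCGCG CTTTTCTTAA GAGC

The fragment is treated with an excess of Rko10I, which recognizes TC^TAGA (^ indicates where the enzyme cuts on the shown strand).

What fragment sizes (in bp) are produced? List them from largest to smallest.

The Rko10I site (TCTAGA) starts at position 120.
Rko10I cuts after base 2 of each site, so after position 121.
Linear molecule, 1 cut → 2 fragments:
  1–121 → 121 bp
  122–144 → 23 bp
Sorted largest to smallest: 121, 23 bp.

121, 23 bp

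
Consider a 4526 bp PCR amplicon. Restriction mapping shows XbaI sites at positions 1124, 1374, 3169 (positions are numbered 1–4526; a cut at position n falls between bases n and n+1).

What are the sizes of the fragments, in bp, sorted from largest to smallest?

1795, 1357, 1124, 250 bp

Linear molecule, 3 cuts → 4 fragments:
  1124 − 0 = 1124 bp
  1374 − 1124 = 250 bp
  3169 − 1374 = 1795 bp
  4526 − 3169 = 1357 bp
Sorted largest to smallest: 1795, 1357, 1124, 250 bp.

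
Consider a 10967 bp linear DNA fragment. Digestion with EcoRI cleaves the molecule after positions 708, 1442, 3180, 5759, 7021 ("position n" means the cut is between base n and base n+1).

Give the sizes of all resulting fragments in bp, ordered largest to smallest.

Linear molecule, 5 cuts → 6 fragments:
  708 − 0 = 708 bp
  1442 − 708 = 734 bp
  3180 − 1442 = 1738 bp
  5759 − 3180 = 2579 bp
  7021 − 5759 = 1262 bp
  10967 − 7021 = 3946 bp
Sorted largest to smallest: 3946, 2579, 1738, 1262, 734, 708 bp.

3946, 2579, 1738, 1262, 734, 708 bp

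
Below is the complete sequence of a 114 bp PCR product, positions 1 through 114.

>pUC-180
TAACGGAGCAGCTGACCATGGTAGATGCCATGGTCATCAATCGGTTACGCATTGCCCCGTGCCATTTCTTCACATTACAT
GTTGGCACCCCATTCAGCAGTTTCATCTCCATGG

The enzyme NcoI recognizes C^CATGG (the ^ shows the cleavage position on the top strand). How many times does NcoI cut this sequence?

3

CCATGG occurs starting at positions 16, 28, 109.
NcoI cuts at 3 sites.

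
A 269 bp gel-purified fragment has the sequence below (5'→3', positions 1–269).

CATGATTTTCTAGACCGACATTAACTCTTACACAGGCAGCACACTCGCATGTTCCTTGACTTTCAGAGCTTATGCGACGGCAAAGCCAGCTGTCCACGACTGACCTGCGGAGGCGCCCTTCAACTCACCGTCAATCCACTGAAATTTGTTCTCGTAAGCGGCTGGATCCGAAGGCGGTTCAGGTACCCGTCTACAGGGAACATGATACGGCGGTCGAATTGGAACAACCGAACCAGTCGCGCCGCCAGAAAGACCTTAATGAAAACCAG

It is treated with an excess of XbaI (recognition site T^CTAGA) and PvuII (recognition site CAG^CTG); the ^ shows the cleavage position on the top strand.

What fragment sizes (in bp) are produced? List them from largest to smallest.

180, 80, 9 bp

The XbaI site (TCTAGA) starts at position 9.
XbaI cuts after the first base of each site, so after position 9.
The PvuII site (CAGCTG) starts at position 87.
PvuII cuts after base 3 of each site, so after position 89.
Combined cut positions: 9, 89.
Linear molecule, 2 cuts → 3 fragments:
  1–9 → 9 bp
  10–89 → 80 bp
  90–269 → 180 bp
Sorted largest to smallest: 180, 80, 9 bp.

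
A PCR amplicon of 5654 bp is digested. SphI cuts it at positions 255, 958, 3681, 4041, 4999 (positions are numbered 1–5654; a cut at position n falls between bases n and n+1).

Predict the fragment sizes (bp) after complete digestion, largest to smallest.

2723, 958, 703, 655, 360, 255 bp

Linear molecule, 5 cuts → 6 fragments:
  255 − 0 = 255 bp
  958 − 255 = 703 bp
  3681 − 958 = 2723 bp
  4041 − 3681 = 360 bp
  4999 − 4041 = 958 bp
  5654 − 4999 = 655 bp
Sorted largest to smallest: 2723, 958, 703, 655, 360, 255 bp.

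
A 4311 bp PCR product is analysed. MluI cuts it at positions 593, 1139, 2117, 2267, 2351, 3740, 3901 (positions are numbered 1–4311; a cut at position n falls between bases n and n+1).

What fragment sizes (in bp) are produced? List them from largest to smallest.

Linear molecule, 7 cuts → 8 fragments:
  593 − 0 = 593 bp
  1139 − 593 = 546 bp
  2117 − 1139 = 978 bp
  2267 − 2117 = 150 bp
  2351 − 2267 = 84 bp
  3740 − 2351 = 1389 bp
  3901 − 3740 = 161 bp
  4311 − 3901 = 410 bp
Sorted largest to smallest: 1389, 978, 593, 546, 410, 161, 150, 84 bp.

1389, 978, 593, 546, 410, 161, 150, 84 bp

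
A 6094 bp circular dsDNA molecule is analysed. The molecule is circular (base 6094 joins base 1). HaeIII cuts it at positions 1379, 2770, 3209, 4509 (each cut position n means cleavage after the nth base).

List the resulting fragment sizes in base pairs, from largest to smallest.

Circular molecule, 4 cuts → 4 fragments:
  2770 − 1379 = 1391 bp
  3209 − 2770 = 439 bp
  4509 − 3209 = 1300 bp
  wrap: 6094 − 4509 + 1379 = 2964 bp
Sorted largest to smallest: 2964, 1391, 1300, 439 bp.

2964, 1391, 1300, 439 bp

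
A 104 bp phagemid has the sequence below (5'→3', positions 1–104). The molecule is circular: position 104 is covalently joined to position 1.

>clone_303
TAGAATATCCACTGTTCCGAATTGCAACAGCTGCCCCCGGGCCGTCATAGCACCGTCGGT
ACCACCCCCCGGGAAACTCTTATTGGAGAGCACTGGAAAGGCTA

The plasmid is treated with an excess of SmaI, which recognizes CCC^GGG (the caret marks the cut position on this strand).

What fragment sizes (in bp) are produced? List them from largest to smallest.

72, 32 bp

SmaI sites (CCCGGG) start at positions 36, 68.
SmaI cuts after base 3 of each site, so after positions 38, 70.
Circular molecule, 2 cuts → 2 fragments:
  39–70 → 32 bp
  71–104 then 1–38 → 34 + 38 = 72 bp
Sorted largest to smallest: 72, 32 bp.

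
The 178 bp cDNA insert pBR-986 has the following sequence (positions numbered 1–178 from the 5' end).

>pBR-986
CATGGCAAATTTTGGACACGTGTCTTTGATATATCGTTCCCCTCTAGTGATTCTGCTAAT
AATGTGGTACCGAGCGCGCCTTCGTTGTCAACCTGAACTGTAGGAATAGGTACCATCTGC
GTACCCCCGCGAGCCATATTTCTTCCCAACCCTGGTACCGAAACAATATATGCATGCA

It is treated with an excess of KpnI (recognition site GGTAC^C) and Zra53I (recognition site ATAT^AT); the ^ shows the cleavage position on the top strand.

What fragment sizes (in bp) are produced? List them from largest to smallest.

45, 43, 38, 32, 11, 9 bp

KpnI sites (GGTACC) start at positions 66, 109, 154.
KpnI cuts after base 5 of each site (before the last base), so after positions 70, 113, 158.
Zra53I sites (ATATAT) start at positions 29, 166.
Zra53I cuts after base 4 of each site, so after positions 32, 169.
Combined cut positions: 32, 70, 113, 158, 169.
Linear molecule, 5 cuts → 6 fragments:
  1–32 → 32 bp
  33–70 → 38 bp
  71–113 → 43 bp
  114–158 → 45 bp
  159–169 → 11 bp
  170–178 → 9 bp
Sorted largest to smallest: 45, 43, 38, 32, 11, 9 bp.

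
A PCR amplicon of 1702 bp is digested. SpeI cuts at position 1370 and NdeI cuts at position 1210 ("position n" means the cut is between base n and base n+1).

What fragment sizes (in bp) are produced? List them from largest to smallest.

Combined cut positions (sorted): 1210, 1370.
Linear molecule, 2 cuts → 3 fragments:
  1210 − 0 = 1210 bp
  1370 − 1210 = 160 bp
  1702 − 1370 = 332 bp
Sorted largest to smallest: 1210, 332, 160 bp.

1210, 332, 160 bp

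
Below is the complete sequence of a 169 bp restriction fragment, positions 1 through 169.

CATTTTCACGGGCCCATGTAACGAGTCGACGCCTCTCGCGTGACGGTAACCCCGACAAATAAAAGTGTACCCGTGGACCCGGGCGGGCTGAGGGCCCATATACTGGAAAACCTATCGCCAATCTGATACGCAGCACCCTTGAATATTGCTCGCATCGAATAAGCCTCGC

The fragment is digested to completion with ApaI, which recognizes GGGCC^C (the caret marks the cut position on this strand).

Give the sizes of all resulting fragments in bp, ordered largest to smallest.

82, 73, 14 bp

ApaI sites (GGGCCC) start at positions 10, 92.
ApaI cuts after base 5 of each site (before the last base), so after positions 14, 96.
Linear molecule, 2 cuts → 3 fragments:
  1–14 → 14 bp
  15–96 → 82 bp
  97–169 → 73 bp
Sorted largest to smallest: 82, 73, 14 bp.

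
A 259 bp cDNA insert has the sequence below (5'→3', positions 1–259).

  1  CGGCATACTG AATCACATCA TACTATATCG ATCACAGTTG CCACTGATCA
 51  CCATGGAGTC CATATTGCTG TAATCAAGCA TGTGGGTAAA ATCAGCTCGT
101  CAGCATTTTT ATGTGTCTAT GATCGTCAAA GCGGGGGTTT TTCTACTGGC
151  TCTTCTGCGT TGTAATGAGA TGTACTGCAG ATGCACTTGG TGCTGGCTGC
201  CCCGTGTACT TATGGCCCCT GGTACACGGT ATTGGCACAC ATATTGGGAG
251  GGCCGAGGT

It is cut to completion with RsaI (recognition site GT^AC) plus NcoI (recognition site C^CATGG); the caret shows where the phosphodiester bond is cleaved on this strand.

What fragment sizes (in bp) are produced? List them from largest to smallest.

RsaI sites (GTAC) start at positions 172, 206, 222.
RsaI cuts after base 2 of each site, so after positions 173, 207, 223.
The NcoI site (CCATGG) starts at position 51.
NcoI cuts after the first base of each site, so after position 51.
Combined cut positions: 51, 173, 207, 223.
Linear molecule, 4 cuts → 5 fragments:
  1–51 → 51 bp
  52–173 → 122 bp
  174–207 → 34 bp
  208–223 → 16 bp
  224–259 → 36 bp
Sorted largest to smallest: 122, 51, 36, 34, 16 bp.

122, 51, 36, 34, 16 bp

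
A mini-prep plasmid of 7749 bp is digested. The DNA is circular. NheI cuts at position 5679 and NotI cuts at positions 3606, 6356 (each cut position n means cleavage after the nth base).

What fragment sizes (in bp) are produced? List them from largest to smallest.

Combined cut positions (sorted): 3606, 5679, 6356.
Circular molecule, 3 cuts → 3 fragments:
  5679 − 3606 = 2073 bp
  6356 − 5679 = 677 bp
  wrap: 7749 − 6356 + 3606 = 4999 bp
Sorted largest to smallest: 4999, 2073, 677 bp.

4999, 2073, 677 bp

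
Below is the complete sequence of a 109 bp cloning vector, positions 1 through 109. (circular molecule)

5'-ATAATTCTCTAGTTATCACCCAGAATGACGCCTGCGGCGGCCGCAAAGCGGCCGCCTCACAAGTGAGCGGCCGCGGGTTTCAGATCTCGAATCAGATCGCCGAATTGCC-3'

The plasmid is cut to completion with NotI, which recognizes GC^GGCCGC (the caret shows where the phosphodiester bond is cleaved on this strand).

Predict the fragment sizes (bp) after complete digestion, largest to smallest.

79, 19, 11 bp

NotI sites (GCGGCCGC) start at positions 37, 48, 67.
NotI cuts after base 2 of each site, so after positions 38, 49, 68.
Circular molecule, 3 cuts → 3 fragments:
  39–49 → 11 bp
  50–68 → 19 bp
  69–109 then 1–38 → 41 + 38 = 79 bp
Sorted largest to smallest: 79, 19, 11 bp.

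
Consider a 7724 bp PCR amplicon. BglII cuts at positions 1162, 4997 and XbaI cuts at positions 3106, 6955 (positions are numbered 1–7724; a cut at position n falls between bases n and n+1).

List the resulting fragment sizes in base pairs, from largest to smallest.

Combined cut positions (sorted): 1162, 3106, 4997, 6955.
Linear molecule, 4 cuts → 5 fragments:
  1162 − 0 = 1162 bp
  3106 − 1162 = 1944 bp
  4997 − 3106 = 1891 bp
  6955 − 4997 = 1958 bp
  7724 − 6955 = 769 bp
Sorted largest to smallest: 1958, 1944, 1891, 1162, 769 bp.

1958, 1944, 1891, 1162, 769 bp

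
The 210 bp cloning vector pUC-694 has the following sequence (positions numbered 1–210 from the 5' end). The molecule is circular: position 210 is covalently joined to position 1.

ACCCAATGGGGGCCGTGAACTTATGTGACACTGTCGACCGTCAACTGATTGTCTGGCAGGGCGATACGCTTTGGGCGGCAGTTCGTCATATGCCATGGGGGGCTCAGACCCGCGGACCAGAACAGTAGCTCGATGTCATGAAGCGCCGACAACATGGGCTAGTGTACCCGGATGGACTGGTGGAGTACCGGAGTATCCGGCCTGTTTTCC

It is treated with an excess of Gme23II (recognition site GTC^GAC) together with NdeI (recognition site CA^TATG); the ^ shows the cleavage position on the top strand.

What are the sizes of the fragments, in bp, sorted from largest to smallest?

The Gme23II site (GTCGAC) starts at position 33.
Gme23II cuts after base 3 of each site, so after position 35.
The NdeI site (CATATG) starts at position 87.
NdeI cuts after base 2 of each site, so after position 88.
Combined cut positions: 35, 88.
Circular molecule, 2 cuts → 2 fragments:
  36–88 → 53 bp
  89–210 then 1–35 → 122 + 35 = 157 bp
Sorted largest to smallest: 157, 53 bp.

157, 53 bp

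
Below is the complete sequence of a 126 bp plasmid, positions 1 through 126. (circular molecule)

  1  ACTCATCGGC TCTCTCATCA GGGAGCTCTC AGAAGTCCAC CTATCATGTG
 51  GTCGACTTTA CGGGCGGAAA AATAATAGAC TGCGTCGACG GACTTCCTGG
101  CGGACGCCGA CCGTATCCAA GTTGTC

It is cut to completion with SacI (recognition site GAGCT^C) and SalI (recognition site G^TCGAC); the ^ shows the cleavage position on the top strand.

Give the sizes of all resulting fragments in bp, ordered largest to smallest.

69, 33, 24 bp

The SacI site (GAGCTC) starts at position 23.
SacI cuts after base 5 of each site (before the last base), so after position 27.
SalI sites (GTCGAC) start at positions 51, 84.
SalI cuts after the first base of each site, so after positions 51, 84.
Combined cut positions: 27, 51, 84.
Circular molecule, 3 cuts → 3 fragments:
  28–51 → 24 bp
  52–84 → 33 bp
  85–126 then 1–27 → 42 + 27 = 69 bp
Sorted largest to smallest: 69, 33, 24 bp.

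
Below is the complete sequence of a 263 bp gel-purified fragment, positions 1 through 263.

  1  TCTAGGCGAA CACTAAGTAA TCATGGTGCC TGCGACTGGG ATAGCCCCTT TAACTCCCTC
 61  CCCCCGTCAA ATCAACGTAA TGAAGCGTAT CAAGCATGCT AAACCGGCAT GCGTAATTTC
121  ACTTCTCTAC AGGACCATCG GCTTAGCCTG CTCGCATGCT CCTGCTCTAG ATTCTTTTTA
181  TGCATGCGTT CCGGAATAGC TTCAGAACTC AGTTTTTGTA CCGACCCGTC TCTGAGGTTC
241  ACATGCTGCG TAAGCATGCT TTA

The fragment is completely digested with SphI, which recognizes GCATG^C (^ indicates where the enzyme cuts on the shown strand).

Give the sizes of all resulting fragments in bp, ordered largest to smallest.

SphI sites (GCATGC) start at positions 94, 107, 154, 182, 254.
SphI cuts after base 5 of each site (before the last base), so after positions 98, 111, 158, 186, 258.
Linear molecule, 5 cuts → 6 fragments:
  1–98 → 98 bp
  99–111 → 13 bp
  112–158 → 47 bp
  159–186 → 28 bp
  187–258 → 72 bp
  259–263 → 5 bp
Sorted largest to smallest: 98, 72, 47, 28, 13, 5 bp.

98, 72, 47, 28, 13, 5 bp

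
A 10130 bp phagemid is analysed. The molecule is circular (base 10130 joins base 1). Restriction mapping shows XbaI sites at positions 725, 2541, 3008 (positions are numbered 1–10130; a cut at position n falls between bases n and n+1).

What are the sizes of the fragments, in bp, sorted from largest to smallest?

Circular molecule, 3 cuts → 3 fragments:
  2541 − 725 = 1816 bp
  3008 − 2541 = 467 bp
  wrap: 10130 − 3008 + 725 = 7847 bp
Sorted largest to smallest: 7847, 1816, 467 bp.

7847, 1816, 467 bp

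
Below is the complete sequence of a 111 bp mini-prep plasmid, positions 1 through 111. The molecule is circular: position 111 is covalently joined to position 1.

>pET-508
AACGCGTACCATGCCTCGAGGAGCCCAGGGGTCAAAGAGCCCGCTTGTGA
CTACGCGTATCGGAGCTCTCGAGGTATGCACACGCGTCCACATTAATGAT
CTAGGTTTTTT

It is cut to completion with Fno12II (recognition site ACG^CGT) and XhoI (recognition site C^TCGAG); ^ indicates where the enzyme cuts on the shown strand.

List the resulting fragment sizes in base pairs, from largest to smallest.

Fno12II sites (ACGCGT) start at positions 2, 53, 82.
Fno12II cuts after base 3 of each site, so after positions 4, 55, 84.
XhoI sites (CTCGAG) start at positions 15, 68.
XhoI cuts after the first base of each site, so after positions 15, 68.
Combined cut positions: 4, 15, 55, 68, 84.
Circular molecule, 5 cuts → 5 fragments:
  5–15 → 11 bp
  16–55 → 40 bp
  56–68 → 13 bp
  69–84 → 16 bp
  85–111 then 1–4 → 27 + 4 = 31 bp
Sorted largest to smallest: 40, 31, 16, 13, 11 bp.

40, 31, 16, 13, 11 bp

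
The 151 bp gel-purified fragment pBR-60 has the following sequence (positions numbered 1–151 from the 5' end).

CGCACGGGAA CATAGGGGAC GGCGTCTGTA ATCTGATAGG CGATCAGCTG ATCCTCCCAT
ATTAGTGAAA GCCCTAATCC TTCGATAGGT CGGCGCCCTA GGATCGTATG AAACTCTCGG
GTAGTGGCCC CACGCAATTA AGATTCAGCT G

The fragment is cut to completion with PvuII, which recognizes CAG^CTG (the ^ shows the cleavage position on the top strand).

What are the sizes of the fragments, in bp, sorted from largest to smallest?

PvuII sites (CAGCTG) start at positions 45, 146.
PvuII cuts after base 3 of each site, so after positions 47, 148.
Linear molecule, 2 cuts → 3 fragments:
  1–47 → 47 bp
  48–148 → 101 bp
  149–151 → 3 bp
Sorted largest to smallest: 101, 47, 3 bp.

101, 47, 3 bp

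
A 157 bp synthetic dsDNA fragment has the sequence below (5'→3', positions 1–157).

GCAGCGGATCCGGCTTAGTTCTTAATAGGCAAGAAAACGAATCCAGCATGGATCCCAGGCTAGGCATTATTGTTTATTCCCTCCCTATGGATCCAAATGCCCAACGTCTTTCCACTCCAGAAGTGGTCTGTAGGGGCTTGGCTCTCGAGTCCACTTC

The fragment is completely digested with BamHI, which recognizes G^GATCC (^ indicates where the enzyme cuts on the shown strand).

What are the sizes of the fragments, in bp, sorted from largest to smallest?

68, 44, 39, 6 bp

BamHI sites (GGATCC) start at positions 6, 50, 89.
BamHI cuts after the first base of each site, so after positions 6, 50, 89.
Linear molecule, 3 cuts → 4 fragments:
  1–6 → 6 bp
  7–50 → 44 bp
  51–89 → 39 bp
  90–157 → 68 bp
Sorted largest to smallest: 68, 44, 39, 6 bp.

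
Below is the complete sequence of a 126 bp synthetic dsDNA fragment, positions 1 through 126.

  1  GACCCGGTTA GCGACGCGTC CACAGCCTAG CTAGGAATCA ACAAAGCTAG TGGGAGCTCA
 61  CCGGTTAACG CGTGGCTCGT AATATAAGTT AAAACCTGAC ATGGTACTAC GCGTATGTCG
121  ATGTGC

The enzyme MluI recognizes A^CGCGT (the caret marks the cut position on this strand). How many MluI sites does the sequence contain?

3

ACGCGT occurs starting at positions 14, 68, 109.
MluI cuts at 3 sites.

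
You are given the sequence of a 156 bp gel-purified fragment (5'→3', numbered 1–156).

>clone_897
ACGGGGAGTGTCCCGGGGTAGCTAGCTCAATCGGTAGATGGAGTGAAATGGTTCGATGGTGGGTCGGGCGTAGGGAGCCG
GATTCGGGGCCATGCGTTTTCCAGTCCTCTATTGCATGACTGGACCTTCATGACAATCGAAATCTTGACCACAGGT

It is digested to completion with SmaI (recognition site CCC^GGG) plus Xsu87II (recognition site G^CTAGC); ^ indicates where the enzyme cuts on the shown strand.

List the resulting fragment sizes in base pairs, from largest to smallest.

135, 14, 7 bp

The SmaI site (CCCGGG) starts at position 12.
SmaI cuts after base 3 of each site, so after position 14.
The Xsu87II site (GCTAGC) starts at position 21.
Xsu87II cuts after the first base of each site, so after position 21.
Combined cut positions: 14, 21.
Linear molecule, 2 cuts → 3 fragments:
  1–14 → 14 bp
  15–21 → 7 bp
  22–156 → 135 bp
Sorted largest to smallest: 135, 14, 7 bp.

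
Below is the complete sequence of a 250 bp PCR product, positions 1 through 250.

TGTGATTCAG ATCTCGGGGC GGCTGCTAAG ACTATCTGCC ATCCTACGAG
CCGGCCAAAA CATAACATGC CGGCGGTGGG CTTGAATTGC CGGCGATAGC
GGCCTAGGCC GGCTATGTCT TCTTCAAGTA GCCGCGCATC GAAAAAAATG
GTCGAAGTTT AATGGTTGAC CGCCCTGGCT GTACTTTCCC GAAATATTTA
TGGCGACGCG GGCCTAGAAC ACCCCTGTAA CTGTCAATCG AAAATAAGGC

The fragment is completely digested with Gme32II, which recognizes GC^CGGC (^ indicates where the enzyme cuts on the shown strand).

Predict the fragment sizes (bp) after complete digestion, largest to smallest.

141, 51, 20, 19, 19 bp

Gme32II sites (GCCGGC) start at positions 50, 69, 89, 108.
Gme32II cuts after base 2 of each site, so after positions 51, 70, 90, 109.
Linear molecule, 4 cuts → 5 fragments:
  1–51 → 51 bp
  52–70 → 19 bp
  71–90 → 20 bp
  91–109 → 19 bp
  110–250 → 141 bp
Sorted largest to smallest: 141, 51, 20, 19, 19 bp.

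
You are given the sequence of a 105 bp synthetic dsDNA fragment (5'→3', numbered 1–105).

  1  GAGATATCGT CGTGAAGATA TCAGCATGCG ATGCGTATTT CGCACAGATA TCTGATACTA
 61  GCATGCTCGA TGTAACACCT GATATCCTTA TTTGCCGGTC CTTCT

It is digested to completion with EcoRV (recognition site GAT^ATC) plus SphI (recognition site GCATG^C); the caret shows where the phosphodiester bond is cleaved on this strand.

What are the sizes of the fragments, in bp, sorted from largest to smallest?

EcoRV sites (GATATC) start at positions 3, 17, 47, 81.
EcoRV cuts after base 3 of each site, so after positions 5, 19, 49, 83.
SphI sites (GCATGC) start at positions 24, 61.
SphI cuts after base 5 of each site (before the last base), so after positions 28, 65.
Combined cut positions: 5, 19, 28, 49, 65, 83.
Linear molecule, 6 cuts → 7 fragments:
  1–5 → 5 bp
  6–19 → 14 bp
  20–28 → 9 bp
  29–49 → 21 bp
  50–65 → 16 bp
  66–83 → 18 bp
  84–105 → 22 bp
Sorted largest to smallest: 22, 21, 18, 16, 14, 9, 5 bp.

22, 21, 18, 16, 14, 9, 5 bp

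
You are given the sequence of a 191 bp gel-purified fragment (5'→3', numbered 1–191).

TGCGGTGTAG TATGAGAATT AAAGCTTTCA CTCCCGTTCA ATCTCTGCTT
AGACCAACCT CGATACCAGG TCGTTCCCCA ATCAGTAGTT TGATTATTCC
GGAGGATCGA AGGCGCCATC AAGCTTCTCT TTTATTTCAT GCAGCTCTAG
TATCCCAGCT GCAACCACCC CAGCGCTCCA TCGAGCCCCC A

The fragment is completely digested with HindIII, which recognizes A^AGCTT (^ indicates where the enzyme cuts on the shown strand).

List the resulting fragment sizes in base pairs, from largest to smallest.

HindIII sites (AAGCTT) start at positions 22, 121.
HindIII cuts after the first base of each site, so after positions 22, 121.
Linear molecule, 2 cuts → 3 fragments:
  1–22 → 22 bp
  23–121 → 99 bp
  122–191 → 70 bp
Sorted largest to smallest: 99, 70, 22 bp.

99, 70, 22 bp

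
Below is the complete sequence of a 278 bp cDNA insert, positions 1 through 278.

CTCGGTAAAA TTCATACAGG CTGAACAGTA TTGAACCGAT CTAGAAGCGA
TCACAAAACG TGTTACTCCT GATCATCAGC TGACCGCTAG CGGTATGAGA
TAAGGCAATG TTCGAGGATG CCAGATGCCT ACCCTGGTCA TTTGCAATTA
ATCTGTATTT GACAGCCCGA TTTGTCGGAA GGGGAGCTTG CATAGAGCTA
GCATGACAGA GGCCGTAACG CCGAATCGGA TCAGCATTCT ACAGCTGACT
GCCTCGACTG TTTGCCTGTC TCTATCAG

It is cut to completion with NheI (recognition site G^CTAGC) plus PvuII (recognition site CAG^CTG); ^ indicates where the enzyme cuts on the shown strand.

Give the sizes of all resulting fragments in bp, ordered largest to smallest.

111, 79, 47, 34, 7 bp

NheI sites (GCTAGC) start at positions 86, 197.
NheI cuts after the first base of each site, so after positions 86, 197.
PvuII sites (CAGCTG) start at positions 77, 242.
PvuII cuts after base 3 of each site, so after positions 79, 244.
Combined cut positions: 79, 86, 197, 244.
Linear molecule, 4 cuts → 5 fragments:
  1–79 → 79 bp
  80–86 → 7 bp
  87–197 → 111 bp
  198–244 → 47 bp
  245–278 → 34 bp
Sorted largest to smallest: 111, 79, 47, 34, 7 bp.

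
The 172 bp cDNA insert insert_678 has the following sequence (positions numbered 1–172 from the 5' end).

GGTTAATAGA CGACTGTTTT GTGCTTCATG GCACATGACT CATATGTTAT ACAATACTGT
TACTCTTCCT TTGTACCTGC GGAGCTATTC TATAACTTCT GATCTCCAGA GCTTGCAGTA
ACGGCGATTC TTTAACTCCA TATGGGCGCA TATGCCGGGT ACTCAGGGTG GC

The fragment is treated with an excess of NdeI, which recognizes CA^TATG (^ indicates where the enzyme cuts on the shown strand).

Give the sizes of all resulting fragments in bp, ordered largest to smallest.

NdeI sites (CATATG) start at positions 41, 139, 149.
NdeI cuts after base 2 of each site, so after positions 42, 140, 150.
Linear molecule, 3 cuts → 4 fragments:
  1–42 → 42 bp
  43–140 → 98 bp
  141–150 → 10 bp
  151–172 → 22 bp
Sorted largest to smallest: 98, 42, 22, 10 bp.

98, 42, 22, 10 bp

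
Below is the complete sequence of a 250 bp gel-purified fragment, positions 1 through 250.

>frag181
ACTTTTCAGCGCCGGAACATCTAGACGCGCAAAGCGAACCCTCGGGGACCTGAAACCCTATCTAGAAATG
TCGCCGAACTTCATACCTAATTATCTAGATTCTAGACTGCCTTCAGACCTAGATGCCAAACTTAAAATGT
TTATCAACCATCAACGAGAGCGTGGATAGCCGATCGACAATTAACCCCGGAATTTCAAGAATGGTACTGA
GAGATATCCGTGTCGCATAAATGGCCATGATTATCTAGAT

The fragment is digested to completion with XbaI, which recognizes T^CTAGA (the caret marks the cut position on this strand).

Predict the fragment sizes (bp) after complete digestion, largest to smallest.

XbaI sites (TCTAGA) start at positions 20, 61, 94, 101, 244.
XbaI cuts after the first base of each site, so after positions 20, 61, 94, 101, 244.
Linear molecule, 5 cuts → 6 fragments:
  1–20 → 20 bp
  21–61 → 41 bp
  62–94 → 33 bp
  95–101 → 7 bp
  102–244 → 143 bp
  245–250 → 6 bp
Sorted largest to smallest: 143, 41, 33, 20, 7, 6 bp.

143, 41, 33, 20, 7, 6 bp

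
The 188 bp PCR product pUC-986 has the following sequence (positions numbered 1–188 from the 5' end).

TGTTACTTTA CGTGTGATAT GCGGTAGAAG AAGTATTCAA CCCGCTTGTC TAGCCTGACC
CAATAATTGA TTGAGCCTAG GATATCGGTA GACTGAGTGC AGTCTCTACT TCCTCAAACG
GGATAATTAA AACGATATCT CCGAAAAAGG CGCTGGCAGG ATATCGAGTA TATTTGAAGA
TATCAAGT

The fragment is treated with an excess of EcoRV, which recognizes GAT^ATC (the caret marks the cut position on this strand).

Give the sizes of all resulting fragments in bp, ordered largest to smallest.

83, 53, 26, 19, 7 bp

EcoRV sites (GATATC) start at positions 81, 134, 160, 179.
EcoRV cuts after base 3 of each site, so after positions 83, 136, 162, 181.
Linear molecule, 4 cuts → 5 fragments:
  1–83 → 83 bp
  84–136 → 53 bp
  137–162 → 26 bp
  163–181 → 19 bp
  182–188 → 7 bp
Sorted largest to smallest: 83, 53, 26, 19, 7 bp.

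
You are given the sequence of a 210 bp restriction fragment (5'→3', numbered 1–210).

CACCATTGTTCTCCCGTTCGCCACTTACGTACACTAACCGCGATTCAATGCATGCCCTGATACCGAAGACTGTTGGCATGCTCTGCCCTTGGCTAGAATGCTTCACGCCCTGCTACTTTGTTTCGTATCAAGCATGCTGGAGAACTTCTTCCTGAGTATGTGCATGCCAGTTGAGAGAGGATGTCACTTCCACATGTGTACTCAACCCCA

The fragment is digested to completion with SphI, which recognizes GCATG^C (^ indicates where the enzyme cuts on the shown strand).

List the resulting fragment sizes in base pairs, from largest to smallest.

SphI sites (GCATGC) start at positions 50, 76, 132, 162.
SphI cuts after base 5 of each site (before the last base), so after positions 54, 80, 136, 166.
Linear molecule, 4 cuts → 5 fragments:
  1–54 → 54 bp
  55–80 → 26 bp
  81–136 → 56 bp
  137–166 → 30 bp
  167–210 → 44 bp
Sorted largest to smallest: 56, 54, 44, 30, 26 bp.

56, 54, 44, 30, 26 bp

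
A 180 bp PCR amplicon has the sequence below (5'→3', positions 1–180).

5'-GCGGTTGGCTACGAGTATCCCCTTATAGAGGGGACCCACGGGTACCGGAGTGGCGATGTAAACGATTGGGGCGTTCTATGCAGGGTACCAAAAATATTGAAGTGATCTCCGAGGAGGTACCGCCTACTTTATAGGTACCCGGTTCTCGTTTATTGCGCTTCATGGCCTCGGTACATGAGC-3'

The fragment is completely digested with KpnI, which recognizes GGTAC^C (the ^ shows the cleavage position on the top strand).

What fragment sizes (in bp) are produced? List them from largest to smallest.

KpnI sites (GGTACC) start at positions 41, 84, 116, 134.
KpnI cuts after base 5 of each site (before the last base), so after positions 45, 88, 120, 138.
Linear molecule, 4 cuts → 5 fragments:
  1–45 → 45 bp
  46–88 → 43 bp
  89–120 → 32 bp
  121–138 → 18 bp
  139–180 → 42 bp
Sorted largest to smallest: 45, 43, 42, 32, 18 bp.

45, 43, 42, 32, 18 bp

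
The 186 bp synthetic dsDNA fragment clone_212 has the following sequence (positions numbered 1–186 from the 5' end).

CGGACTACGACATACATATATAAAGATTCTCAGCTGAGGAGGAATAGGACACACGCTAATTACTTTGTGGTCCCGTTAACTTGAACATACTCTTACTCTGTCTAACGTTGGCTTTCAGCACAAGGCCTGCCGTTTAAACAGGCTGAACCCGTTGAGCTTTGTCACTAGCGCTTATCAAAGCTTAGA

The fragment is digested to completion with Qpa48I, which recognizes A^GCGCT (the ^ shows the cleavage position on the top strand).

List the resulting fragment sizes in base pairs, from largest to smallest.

167, 19 bp

The Qpa48I site (AGCGCT) starts at position 167.
Qpa48I cuts after the first base of each site, so after position 167.
Linear molecule, 1 cut → 2 fragments:
  1–167 → 167 bp
  168–186 → 19 bp
Sorted largest to smallest: 167, 19 bp.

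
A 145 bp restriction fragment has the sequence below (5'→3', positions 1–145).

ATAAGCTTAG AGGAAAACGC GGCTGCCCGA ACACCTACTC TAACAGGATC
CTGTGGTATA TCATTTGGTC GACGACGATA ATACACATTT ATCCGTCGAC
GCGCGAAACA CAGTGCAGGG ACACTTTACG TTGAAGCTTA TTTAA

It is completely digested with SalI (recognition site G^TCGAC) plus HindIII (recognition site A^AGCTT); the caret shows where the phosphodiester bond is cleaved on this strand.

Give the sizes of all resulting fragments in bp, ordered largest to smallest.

SalI sites (GTCGAC) start at positions 68, 95.
SalI cuts after the first base of each site, so after positions 68, 95.
HindIII sites (AAGCTT) start at positions 3, 134.
HindIII cuts after the first base of each site, so after positions 3, 134.
Combined cut positions: 3, 68, 95, 134.
Linear molecule, 4 cuts → 5 fragments:
  1–3 → 3 bp
  4–68 → 65 bp
  69–95 → 27 bp
  96–134 → 39 bp
  135–145 → 11 bp
Sorted largest to smallest: 65, 39, 27, 11, 3 bp.

65, 39, 27, 11, 3 bp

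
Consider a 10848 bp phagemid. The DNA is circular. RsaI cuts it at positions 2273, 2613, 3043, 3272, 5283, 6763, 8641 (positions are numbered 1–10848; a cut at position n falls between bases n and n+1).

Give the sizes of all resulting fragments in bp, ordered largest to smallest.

Circular molecule, 7 cuts → 7 fragments:
  2613 − 2273 = 340 bp
  3043 − 2613 = 430 bp
  3272 − 3043 = 229 bp
  5283 − 3272 = 2011 bp
  6763 − 5283 = 1480 bp
  8641 − 6763 = 1878 bp
  wrap: 10848 − 8641 + 2273 = 4480 bp
Sorted largest to smallest: 4480, 2011, 1878, 1480, 430, 340, 229 bp.

4480, 2011, 1878, 1480, 430, 340, 229 bp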